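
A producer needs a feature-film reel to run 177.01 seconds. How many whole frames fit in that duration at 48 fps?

Frames = 177.01 × 48 = 212412/25 ≈ 8496.4800.
Complete frames: 8496.

8496 frames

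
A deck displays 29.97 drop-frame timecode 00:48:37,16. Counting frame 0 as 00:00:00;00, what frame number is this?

As if non-drop at 30 labels/s: (0 × 3600 + 48 × 60 + 37) × 30 + 16 = 87526.
Minute boundaries passed: 48; those not divisible by 10: 48 − 4 = 44; dropped labels = 2 × 44 = 88.
Actual frame index = 87526 − 88 = 87438.

87438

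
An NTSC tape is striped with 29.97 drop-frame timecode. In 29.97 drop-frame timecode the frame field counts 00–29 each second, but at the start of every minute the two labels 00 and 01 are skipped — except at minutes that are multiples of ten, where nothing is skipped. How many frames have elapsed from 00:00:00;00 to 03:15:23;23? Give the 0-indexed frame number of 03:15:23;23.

Complete 10-minute blocks: 19, each 17982 frames → 341658.
Remaining 5 whole minutes in the current block: 1800 + 4 × 1798 = 8992 frames.
Within the current minute: 23 × 30 + 23 − 2 = 711 (labels ;00/;01 skipped at this minute). Total = 341658 + 8992 + 711 = 351361.

351361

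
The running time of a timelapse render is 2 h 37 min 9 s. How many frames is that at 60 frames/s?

2 h 37 min 9 s = 9429 s.
Frames = 9429 × 60 = 565740.

565740 frames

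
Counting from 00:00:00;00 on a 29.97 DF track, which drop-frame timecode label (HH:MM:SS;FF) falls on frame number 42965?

00:23:53;17

Ten DF minutes hold 17982 frames, so frame 42965 lies in block 2 (frames 35964–53945) with 7001 frames into that block.
The block's first minute is 1800 frames and the rest 1798 each; 7001 frames reaches minute 3, so 2 × 18 + 3 × 2 = 42 labels have been skipped so far.
Adding those back, label number 42965 + 42 = 43007 at 30 labels/s is 1433 s + 17 f = 0 h 23 min 53 s frame 17, i.e. 00:23:53;17.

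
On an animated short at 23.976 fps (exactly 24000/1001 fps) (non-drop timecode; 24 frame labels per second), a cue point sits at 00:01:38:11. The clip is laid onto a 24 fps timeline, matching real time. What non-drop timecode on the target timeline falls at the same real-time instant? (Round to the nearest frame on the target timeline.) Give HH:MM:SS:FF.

00:01:38:13

Source frame index: (0×3600 + 1×60 + 38) × 24 + 11 = 2363.
Real time: 2363 / (24000/1001) = 2365363/24000 s.
Target frame: (2365363/24000) × (24) = 2365363/1000 ≈ 2365.363 → 2365.
At 24 labels/s: frame 2365 → 00:01:38:13.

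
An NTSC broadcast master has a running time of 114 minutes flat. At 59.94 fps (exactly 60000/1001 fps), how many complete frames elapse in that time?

114 min = 6840 s.
Frames = 6840 × 60000/1001 = 410400000/1001 ≈ 409990.0100.
Complete frames: 409990.

409990 frames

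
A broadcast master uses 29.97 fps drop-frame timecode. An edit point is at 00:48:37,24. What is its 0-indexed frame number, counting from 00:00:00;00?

Complete 10-minute blocks: 4, each 17982 frames → 71928.
Remaining 8 whole minutes in the current block: 1800 + 7 × 1798 = 14386 frames.
Within the current minute: 37 × 30 + 24 − 2 = 1132 (labels ;00/;01 skipped at this minute). Total = 71928 + 14386 + 1132 = 87446.

87446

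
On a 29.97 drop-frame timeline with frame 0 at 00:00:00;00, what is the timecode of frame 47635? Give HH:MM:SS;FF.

00:26:29;13

Each 10-minute DF block holds 10 × 60 × 30 − 9 × 2 = 17982 frames. 47635 ÷ 17982 → 2 full blocks, remainder 11671.
Within the partial block the first minute is 1800 frames and each further minute 1798, so 6 further minute boundaries passed. Total skipped labels = 18 × 2 + 2 × 6 = 48.
Non-drop label index = 47635 + 48 = 47683; at 30 labels/s that is 00:26:29:13, i.e. DF 00:26:29;13.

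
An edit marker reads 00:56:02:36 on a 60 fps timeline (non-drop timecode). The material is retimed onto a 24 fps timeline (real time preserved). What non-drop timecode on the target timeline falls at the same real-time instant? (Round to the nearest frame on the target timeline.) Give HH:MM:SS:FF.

Source frame index: (0×3600 + 56×60 + 2) × 60 + 36 = 201756.
Real time: 201756 / (60) = 16813/5 s.
Target frame: (16813/5) × (24) = 403512/5 ≈ 80702.400 → 80702.
At 24 labels/s: frame 80702 → 00:56:02:14.

00:56:02:14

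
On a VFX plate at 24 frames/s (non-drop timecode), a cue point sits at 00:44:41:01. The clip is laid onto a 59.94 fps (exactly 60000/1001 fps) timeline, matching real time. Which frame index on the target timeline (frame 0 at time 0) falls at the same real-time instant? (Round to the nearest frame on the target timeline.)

frame 160702

Source frame index: (0×3600 + 44×60 + 41) × 24 + 1 = 64345.
Real time: 64345 / (24) = 64345/24 s.
Target frame: (64345/24) × (60000/1001) = 160862500/1001 ≈ 160701.798 → 160702.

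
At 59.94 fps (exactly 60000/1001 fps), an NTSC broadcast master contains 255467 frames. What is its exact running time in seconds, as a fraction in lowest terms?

Running time = 255467 ÷ (60000/1001) = 255467 × 1001/60000 = 255722467/60000 s.

255722467/60000 seconds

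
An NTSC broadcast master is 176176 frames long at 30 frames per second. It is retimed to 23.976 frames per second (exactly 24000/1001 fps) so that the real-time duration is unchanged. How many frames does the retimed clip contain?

140800 frames

Target frames = source frames × (target rate / source rate) = 176176 × (24000/1001)/(30) = 176176 × 800/1001 = 140800.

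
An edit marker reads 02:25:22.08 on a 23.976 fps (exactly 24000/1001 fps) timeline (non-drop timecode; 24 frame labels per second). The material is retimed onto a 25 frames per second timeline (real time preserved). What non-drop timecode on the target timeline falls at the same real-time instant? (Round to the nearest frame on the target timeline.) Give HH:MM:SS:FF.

Source frame index: (2×3600 + 25×60 + 22) × 24 + 8 = 209336.
Real time: 209336 / (24000/1001) = 26193167/3000 s.
Target frame: (26193167/3000) × (25) = 26193167/120 ≈ 218276.392 → 218276.
At 25 labels/s: frame 218276 → 02:25:31:01.

02:25:31:01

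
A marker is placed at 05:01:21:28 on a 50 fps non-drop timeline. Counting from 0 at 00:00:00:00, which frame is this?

frame 904078

Total seconds to the label: (5 × 3600 + 1 × 60 + 21) = 18081.
Frame index = 18081 × 50 + 28 = 904078.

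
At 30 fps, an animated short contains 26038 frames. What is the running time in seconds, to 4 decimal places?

867.9333 seconds

Running time = 26038 × 1/30 = 13019/15 s ≈ 867.9333 s.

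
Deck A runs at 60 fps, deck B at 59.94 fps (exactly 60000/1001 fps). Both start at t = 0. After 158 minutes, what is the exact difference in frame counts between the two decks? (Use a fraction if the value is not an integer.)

158 min = 9480 s.
A emits 60 × 9480 = 568800 frames; B emits 60000/1001 × 9480 = 568800000/1001.
Difference = 568800/1001 frames (≈ 568.2318); B is behind A.

568800/1001 frames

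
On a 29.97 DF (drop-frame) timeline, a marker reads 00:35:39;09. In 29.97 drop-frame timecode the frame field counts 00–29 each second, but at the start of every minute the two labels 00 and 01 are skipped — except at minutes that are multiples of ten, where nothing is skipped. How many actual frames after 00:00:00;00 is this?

Complete 10-minute blocks: 3, each 17982 frames → 53946.
Remaining 5 whole minutes in the current block: 1800 + 4 × 1798 = 8992 frames.
Within the current minute: 39 × 30 + 9 − 2 = 1177 (labels ;00/;01 skipped at this minute). Total = 53946 + 8992 + 1177 = 64115.

64115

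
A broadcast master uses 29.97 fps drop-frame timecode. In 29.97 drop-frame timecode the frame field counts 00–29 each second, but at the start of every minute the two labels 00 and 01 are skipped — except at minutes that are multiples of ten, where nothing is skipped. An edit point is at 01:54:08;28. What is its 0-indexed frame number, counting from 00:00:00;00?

As if non-drop at 30 labels/s: (1 × 3600 + 54 × 60 + 8) × 30 + 28 = 205468.
Minute boundaries passed: 114; those not divisible by 10: 114 − 11 = 103; dropped labels = 2 × 103 = 206.
Actual frame index = 205468 − 206 = 205262.

205262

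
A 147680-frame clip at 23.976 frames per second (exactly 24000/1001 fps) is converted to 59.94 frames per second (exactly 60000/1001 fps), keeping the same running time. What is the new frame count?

Target frames = source frames × (target rate / source rate) = 147680 × (60000/1001)/(24000/1001) = 147680 × 5/2 = 369200.

369200 frames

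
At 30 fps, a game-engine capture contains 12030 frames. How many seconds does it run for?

Running time = 12030 / (30) = 401 s.

401 seconds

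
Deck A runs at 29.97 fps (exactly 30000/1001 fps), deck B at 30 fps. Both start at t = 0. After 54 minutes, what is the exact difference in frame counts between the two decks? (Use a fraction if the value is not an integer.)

97200/1001 frames

54 min = 3240 s.
A emits 30000/1001 × 3240 = 97200000/1001 frames; B emits 30 × 3240 = 97200.
Difference = 97200/1001 frames (≈ 97.1029); B is ahead of A.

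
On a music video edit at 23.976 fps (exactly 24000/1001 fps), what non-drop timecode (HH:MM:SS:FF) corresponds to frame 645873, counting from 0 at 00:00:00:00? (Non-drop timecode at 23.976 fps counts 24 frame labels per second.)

645873 ÷ 24 = 26911 full seconds, remainder 9 frames.
26911 s = 7 h 28 min 31 s.
Timecode: 07:28:31:09.

07:28:31:09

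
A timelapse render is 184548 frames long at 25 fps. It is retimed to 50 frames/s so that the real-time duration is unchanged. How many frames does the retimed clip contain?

369096 frames

Frames at target rate = 184548 × (50) / (25) = 369096.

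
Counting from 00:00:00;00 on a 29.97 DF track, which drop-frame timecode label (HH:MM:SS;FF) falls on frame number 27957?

Ten DF minutes hold 17982 frames, so frame 27957 lies in block 1 (frames 17982–35963) with 9975 frames into that block.
The block's first minute is 1800 frames and the rest 1798 each; 9975 frames reaches minute 5, so 1 × 18 + 5 × 2 = 28 labels have been skipped so far.
Adding those back, label number 27957 + 28 = 27985 at 30 labels/s is 932 s + 25 f = 0 h 15 min 32 s frame 25, i.e. 00:15:32;25.

00:15:32;25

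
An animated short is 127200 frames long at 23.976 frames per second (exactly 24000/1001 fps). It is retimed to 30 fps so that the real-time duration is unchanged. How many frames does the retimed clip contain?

159159 frames

Target frames = source frames × (target rate / source rate) = 127200 × (30)/(24000/1001) = 127200 × 1001/800 = 159159.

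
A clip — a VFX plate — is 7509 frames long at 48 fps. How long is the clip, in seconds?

156.4375 seconds

Running time = 7509 / (48) = 156.4375 s.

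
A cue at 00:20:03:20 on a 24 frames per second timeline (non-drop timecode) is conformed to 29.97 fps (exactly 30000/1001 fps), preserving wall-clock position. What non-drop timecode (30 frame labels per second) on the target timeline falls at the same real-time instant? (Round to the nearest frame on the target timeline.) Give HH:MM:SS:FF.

00:20:02:19

Source frame index: (0×3600 + 20×60 + 3) × 24 + 20 = 28892.
Real time: 28892 / (24) = 7223/6 s.
Target frame: (7223/6) × (30000/1001) = 36115000/1001 ≈ 36078.921 → 36079.
At 30 labels/s: frame 36079 → 00:20:02:19.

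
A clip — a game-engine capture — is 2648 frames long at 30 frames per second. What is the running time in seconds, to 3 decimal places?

Running time = 2648 × 1/30 = 1324/15 s ≈ 88.267 s.

88.267 seconds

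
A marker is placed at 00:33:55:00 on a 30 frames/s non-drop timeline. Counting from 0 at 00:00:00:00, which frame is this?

61050

Total seconds to the label: (0 × 3600 + 33 × 60 + 55) = 2035.
Frame index = 2035 × 30 + 0 = 61050.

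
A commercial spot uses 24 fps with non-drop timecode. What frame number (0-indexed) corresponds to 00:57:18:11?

frame 82523

Total seconds to the label: (0 × 3600 + 57 × 60 + 18) = 3438.
Frame index = 3438 × 24 + 11 = 82523.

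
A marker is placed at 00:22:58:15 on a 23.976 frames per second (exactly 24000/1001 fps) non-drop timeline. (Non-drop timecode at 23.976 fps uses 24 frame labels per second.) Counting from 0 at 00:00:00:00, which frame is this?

33087

Total seconds to the label: (0 × 3600 + 22 × 60 + 58) = 1378.
Frame index = 1378 × 24 + 15 = 33087.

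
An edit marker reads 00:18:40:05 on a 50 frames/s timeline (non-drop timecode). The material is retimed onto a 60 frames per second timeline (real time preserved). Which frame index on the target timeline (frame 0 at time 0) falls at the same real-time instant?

frame 67206

Source frame index: (0×3600 + 18×60 + 40) × 50 + 5 = 56005.
Real time: 56005 / (50) = 11201/10 s.
Target frame: (11201/10) × (60) = 67206.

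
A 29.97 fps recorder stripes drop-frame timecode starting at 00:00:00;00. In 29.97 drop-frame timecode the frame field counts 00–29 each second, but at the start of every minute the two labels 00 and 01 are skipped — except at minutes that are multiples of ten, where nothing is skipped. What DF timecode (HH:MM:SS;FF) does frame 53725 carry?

Ten DF minutes hold 17982 frames, so frame 53725 lies in block 2 (frames 35964–53945) with 17761 frames into that block.
The block's first minute is 1800 frames and the rest 1798 each; 17761 frames reaches minute 9, so 2 × 18 + 9 × 2 = 54 labels have been skipped so far.
Adding those back, label number 53725 + 54 = 53779 at 30 labels/s is 1792 s + 19 f = 0 h 29 min 52 s frame 19, i.e. 00:29:52;19.

00:29:52;19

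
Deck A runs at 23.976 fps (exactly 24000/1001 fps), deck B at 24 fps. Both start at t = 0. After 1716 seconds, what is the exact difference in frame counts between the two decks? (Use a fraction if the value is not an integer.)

288/7 frames

A emits 24000/1001 × 1716 = 288000/7 frames; B emits 24 × 1716 = 41184.
Difference = 288/7 frames (≈ 41.1429); B is ahead of A.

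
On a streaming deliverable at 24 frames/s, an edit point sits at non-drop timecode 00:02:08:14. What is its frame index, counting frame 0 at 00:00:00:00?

Total seconds to the label: (0 × 3600 + 2 × 60 + 8) = 128.
Frame index = 128 × 24 + 14 = 3086.

frame 3086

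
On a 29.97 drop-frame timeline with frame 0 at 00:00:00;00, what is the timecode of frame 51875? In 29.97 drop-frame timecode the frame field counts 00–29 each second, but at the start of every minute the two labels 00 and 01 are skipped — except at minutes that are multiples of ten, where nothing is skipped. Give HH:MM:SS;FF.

Ten DF minutes hold 17982 frames, so frame 51875 lies in block 2 (frames 35964–53945) with 15911 frames into that block.
The block's first minute is 1800 frames and the rest 1798 each; 15911 frames reaches minute 8, so 2 × 18 + 8 × 2 = 52 labels have been skipped so far.
Adding those back, label number 51875 + 52 = 51927 at 30 labels/s is 1730 s + 27 f = 0 h 28 min 50 s frame 27, i.e. 00:28:50;27.

00:28:50;27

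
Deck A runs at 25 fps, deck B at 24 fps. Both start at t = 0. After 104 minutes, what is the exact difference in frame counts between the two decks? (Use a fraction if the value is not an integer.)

6240 frames

104 min = 6240 s.
A emits 25 × 6240 = 156000 frames; B emits 24 × 6240 = 149760.
Difference = 6240 frames; B is behind A.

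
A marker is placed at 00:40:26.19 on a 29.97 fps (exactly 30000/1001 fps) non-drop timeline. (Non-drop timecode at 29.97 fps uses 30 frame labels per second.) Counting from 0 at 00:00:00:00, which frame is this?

frame 72799

Total seconds to the label: (0 × 3600 + 40 × 60 + 26) = 2426.
Frame index = 2426 × 30 + 19 = 72799.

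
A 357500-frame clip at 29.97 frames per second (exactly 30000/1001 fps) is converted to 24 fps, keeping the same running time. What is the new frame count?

286286 frames

Target frames = source frames × (target rate / source rate) = 357500 × (24)/(30000/1001) = 357500 × 1001/1250 = 286286.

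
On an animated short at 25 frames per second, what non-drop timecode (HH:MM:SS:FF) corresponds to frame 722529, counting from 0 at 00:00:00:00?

08:01:41:04

722529 ÷ 25 = 28901 full seconds, remainder 4 frames.
28901 s = 8 h 1 min 41 s.
Timecode: 08:01:41:04.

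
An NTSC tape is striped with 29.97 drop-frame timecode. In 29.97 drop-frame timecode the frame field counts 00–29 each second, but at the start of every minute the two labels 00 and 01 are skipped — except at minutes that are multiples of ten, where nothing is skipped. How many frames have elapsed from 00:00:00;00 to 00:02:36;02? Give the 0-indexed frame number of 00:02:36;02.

4678

Complete 10-minute blocks: 0, each 17982 frames → 0.
Remaining 2 whole minutes in the current block: 1800 + 1 × 1798 = 3598 frames.
Within the current minute: 36 × 30 + 2 − 2 = 1080 (labels ;00/;01 skipped at this minute). Total = 0 + 3598 + 1080 = 4678.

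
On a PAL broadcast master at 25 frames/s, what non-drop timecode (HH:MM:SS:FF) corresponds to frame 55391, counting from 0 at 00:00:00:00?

00:36:55:16

55391 ÷ 25 = 2215 full seconds, remainder 16 frames.
2215 s = 0 h 36 min 55 s.
Timecode: 00:36:55:16.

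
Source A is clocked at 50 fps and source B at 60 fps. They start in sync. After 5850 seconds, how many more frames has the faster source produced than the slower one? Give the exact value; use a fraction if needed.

A emits 50 × 5850 = 292500 frames; B emits 60 × 5850 = 351000.
Difference = 58500 frames; B is ahead of A.

58500 frames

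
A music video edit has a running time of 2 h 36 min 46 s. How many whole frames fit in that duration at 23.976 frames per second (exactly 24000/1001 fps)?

225518 frames

2 h 36 min 46 s = 9406 s.
Frames = 9406 × 24000/1001 = 225744000/1001 ≈ 225518.4815.
Complete frames: 225518.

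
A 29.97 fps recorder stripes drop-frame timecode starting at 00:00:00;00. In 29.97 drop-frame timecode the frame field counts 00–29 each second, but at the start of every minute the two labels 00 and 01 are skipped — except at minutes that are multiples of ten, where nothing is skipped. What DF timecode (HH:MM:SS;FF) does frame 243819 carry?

Each 10-minute DF block holds 10 × 60 × 30 − 9 × 2 = 17982 frames. 243819 ÷ 17982 → 13 full blocks, remainder 10053.
Within the partial block the first minute is 1800 frames and each further minute 1798, so 5 further minute boundaries passed. Total skipped labels = 18 × 13 + 2 × 5 = 244.
Non-drop label index = 243819 + 244 = 244063; at 30 labels/s that is 02:15:35:13, i.e. DF 02:15:35;13.

02:15:35;13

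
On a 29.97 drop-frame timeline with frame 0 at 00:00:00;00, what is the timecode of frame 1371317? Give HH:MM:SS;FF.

Ten DF minutes hold 17982 frames, so frame 1371317 lies in block 76 (frames 1366632–1384613) with 4685 frames into that block.
The block's first minute is 1800 frames and the rest 1798 each; 4685 frames reaches minute 2, so 76 × 18 + 2 × 2 = 1372 labels have been skipped so far.
Adding those back, label number 1371317 + 1372 = 1372689 at 30 labels/s is 45756 s + 9 f = 12 h 42 min 36 s frame 9, i.e. 12:42:36;09.

12:42:36;09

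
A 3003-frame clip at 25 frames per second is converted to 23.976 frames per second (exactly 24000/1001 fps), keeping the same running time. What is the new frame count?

2880 frames

Target frames = source frames × (target rate / source rate) = 3003 × (24000/1001)/(25) = 3003 × 960/1001 = 2880.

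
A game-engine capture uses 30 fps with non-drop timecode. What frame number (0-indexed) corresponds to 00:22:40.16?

Total seconds to the label: (0 × 3600 + 22 × 60 + 40) = 1360.
Frame index = 1360 × 30 + 16 = 40816.

40816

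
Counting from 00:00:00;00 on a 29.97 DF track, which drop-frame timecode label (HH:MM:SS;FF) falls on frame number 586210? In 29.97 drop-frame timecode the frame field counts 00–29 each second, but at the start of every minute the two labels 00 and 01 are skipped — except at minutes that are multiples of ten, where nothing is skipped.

Each 10-minute DF block holds 10 × 60 × 30 − 9 × 2 = 17982 frames. 586210 ÷ 17982 → 32 full blocks, remainder 10786.
Within the partial block the first minute is 1800 frames and each further minute 1798, so 5 further minute boundaries passed. Total skipped labels = 18 × 32 + 2 × 5 = 586.
Non-drop label index = 586210 + 586 = 586796; at 30 labels/s that is 05:25:59:26, i.e. DF 05:25:59;26.

05:25:59;26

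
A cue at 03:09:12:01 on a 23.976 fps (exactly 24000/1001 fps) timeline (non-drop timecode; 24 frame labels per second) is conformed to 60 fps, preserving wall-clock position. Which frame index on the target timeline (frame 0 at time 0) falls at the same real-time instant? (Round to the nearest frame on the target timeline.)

Source frame index: (3×3600 + 9×60 + 12) × 24 + 1 = 272449.
Real time: 272449 / (24000/1001) = 272721449/24000 s.
Target frame: (272721449/24000) × (60) = 272721449/400 ≈ 681803.623 → 681804.

frame 681804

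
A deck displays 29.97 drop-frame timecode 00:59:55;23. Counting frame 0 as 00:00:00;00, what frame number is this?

107765

As if non-drop at 30 labels/s: (0 × 3600 + 59 × 60 + 55) × 30 + 23 = 107873.
Minute boundaries passed: 59; those not divisible by 10: 59 − 5 = 54; dropped labels = 2 × 54 = 108.
Actual frame index = 107873 − 108 = 107765.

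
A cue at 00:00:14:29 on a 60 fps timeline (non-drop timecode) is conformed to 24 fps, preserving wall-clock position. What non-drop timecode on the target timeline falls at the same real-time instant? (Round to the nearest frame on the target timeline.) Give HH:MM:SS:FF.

00:00:14:12

Source frame index: (0×3600 + 0×60 + 14) × 60 + 29 = 869.
Real time: 869 / (60) = 869/60 s.
Target frame: (869/60) × (24) = 1738/5 ≈ 347.600 → 348.
At 24 labels/s: frame 348 → 00:00:14:12.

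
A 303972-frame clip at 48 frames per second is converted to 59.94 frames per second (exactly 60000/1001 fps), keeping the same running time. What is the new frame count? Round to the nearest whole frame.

379585 frames

Frames at target rate = 303972 × (60000/1001) / (48) = 379965000/1001 ≈ 379585.415.
Nearest whole frame: 379585.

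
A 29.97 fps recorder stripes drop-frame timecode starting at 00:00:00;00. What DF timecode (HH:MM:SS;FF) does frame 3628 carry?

00:02:01;02

Ten DF minutes hold 17982 frames, so frame 3628 lies in block 0 (frames 0–17981) with 3628 frames into that block.
The block's first minute is 1800 frames and the rest 1798 each; 3628 frames reaches minute 2, so 0 × 18 + 2 × 2 = 4 labels have been skipped so far.
Adding those back, label number 3628 + 4 = 3632 at 30 labels/s is 121 s + 2 f = 0 h 2 min 1 s frame 2, i.e. 00:02:01;02.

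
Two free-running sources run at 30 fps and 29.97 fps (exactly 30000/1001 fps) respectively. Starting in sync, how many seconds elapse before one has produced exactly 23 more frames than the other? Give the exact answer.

The gap grows by |30000/1001 − 30| = 30/1001 frames per second.
Time for a 23-frame gap: 23 ÷ (30/1001) = 23023/30 s.

23023/30 seconds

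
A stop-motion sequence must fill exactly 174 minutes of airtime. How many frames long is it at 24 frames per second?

174 min = 10440 s.
Frames = 10440 × 24 = 250560.

250560 frames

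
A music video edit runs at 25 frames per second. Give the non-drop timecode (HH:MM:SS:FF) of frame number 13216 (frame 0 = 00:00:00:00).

13216 ÷ 25 = 528 full seconds, remainder 16 frames.
528 s = 0 h 8 min 48 s.
Timecode: 00:08:48:16.

00:08:48:16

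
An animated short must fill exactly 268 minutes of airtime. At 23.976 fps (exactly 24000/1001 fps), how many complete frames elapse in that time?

385534 frames

268 min = 16080 s.
Frames = 16080 × 24000/1001 = 385920000/1001 ≈ 385534.4655.
Complete frames: 385534.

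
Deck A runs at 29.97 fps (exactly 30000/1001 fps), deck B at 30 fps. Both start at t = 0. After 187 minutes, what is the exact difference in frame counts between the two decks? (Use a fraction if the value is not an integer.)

187 min = 11220 s.
A emits 30000/1001 × 11220 = 30600000/91 frames; B emits 30 × 11220 = 336600.
Difference = 30600/91 frames (≈ 336.2637); B is ahead of A.

30600/91 frames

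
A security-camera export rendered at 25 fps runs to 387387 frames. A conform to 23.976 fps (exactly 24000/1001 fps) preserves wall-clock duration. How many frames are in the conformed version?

371520 frames

Target frames = source frames × (target rate / source rate) = 387387 × (24000/1001)/(25) = 387387 × 960/1001 = 371520.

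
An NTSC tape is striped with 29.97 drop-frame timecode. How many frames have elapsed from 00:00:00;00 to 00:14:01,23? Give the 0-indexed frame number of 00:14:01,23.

25227

As if non-drop at 30 labels/s: (0 × 3600 + 14 × 60 + 1) × 30 + 23 = 25253.
Minute boundaries passed: 14; those not divisible by 10: 14 − 1 = 13; dropped labels = 2 × 13 = 26.
Actual frame index = 25253 − 26 = 25227.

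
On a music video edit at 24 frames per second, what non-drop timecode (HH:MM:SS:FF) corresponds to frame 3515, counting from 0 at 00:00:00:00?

00:02:26:11

3515 ÷ 24 = 146 full seconds, remainder 11 frames.
146 s = 0 h 2 min 26 s.
Timecode: 00:02:26:11.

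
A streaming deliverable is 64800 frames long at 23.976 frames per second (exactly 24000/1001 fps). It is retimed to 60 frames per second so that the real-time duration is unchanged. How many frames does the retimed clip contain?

162162 frames

Target frames = source frames × (target rate / source rate) = 64800 × (60)/(24000/1001) = 64800 × 1001/400 = 162162.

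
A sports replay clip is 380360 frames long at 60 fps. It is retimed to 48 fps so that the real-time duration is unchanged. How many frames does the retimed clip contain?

304288 frames

Target frames = source frames × (target rate / source rate) = 380360 × (48)/(60) = 380360 × 4/5 = 304288.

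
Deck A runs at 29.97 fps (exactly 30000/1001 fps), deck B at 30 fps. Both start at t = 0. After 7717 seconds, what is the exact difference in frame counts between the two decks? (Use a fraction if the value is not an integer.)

A emits 30000/1001 × 7717 = 231510000/1001 frames; B emits 30 × 7717 = 231510.
Difference = 231510/1001 frames (≈ 231.2787); B is ahead of A.

231510/1001 frames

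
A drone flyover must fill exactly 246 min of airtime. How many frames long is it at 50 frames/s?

246 min = 14760 s.
Frames = 14760 × 50 = 738000.

738000 frames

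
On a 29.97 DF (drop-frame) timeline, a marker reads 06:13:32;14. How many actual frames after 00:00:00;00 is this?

671702

As if non-drop at 30 labels/s: (6 × 3600 + 13 × 60 + 32) × 30 + 14 = 672374.
Minute boundaries passed: 373; those not divisible by 10: 373 − 37 = 336; dropped labels = 2 × 336 = 672.
Actual frame index = 672374 − 672 = 671702.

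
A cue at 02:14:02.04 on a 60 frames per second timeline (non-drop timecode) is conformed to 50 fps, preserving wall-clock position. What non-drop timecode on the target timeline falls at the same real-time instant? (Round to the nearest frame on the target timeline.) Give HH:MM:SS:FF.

02:14:02:03

Source frame index: (2×3600 + 14×60 + 2) × 60 + 4 = 482524.
Real time: 482524 / (60) = 120631/15 s.
Target frame: (120631/15) × (50) = 1206310/3 ≈ 402103.333 → 402103.
At 50 labels/s: frame 402103 → 02:14:02:03.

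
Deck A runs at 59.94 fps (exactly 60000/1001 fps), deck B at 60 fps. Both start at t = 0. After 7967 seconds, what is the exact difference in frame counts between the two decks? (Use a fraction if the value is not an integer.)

478020/1001 frames

A emits 60000/1001 × 7967 = 478020000/1001 frames; B emits 60 × 7967 = 478020.
Difference = 478020/1001 frames (≈ 477.5425); B is ahead of A.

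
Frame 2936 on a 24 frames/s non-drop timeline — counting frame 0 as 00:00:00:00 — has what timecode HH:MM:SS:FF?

2936 ÷ 24 = 122 full seconds, remainder 8 frames.
122 s = 0 h 2 min 2 s.
Timecode: 00:02:02:08.

00:02:02:08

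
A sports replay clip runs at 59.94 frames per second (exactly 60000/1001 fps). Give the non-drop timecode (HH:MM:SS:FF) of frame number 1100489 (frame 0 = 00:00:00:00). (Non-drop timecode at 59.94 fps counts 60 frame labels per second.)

05:05:41:29

1100489 ÷ 60 = 18341 full seconds, remainder 29 frames.
18341 s = 5 h 5 min 41 s.
Timecode: 05:05:41:29.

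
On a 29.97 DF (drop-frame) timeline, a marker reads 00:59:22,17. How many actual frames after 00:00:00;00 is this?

106769

Complete 10-minute blocks: 5, each 17982 frames → 89910.
Remaining 9 whole minutes in the current block: 1800 + 8 × 1798 = 16184 frames.
Within the current minute: 22 × 30 + 17 − 2 = 675 (labels ;00/;01 skipped at this minute). Total = 89910 + 16184 + 675 = 106769.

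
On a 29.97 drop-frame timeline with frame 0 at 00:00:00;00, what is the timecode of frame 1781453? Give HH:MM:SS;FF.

16:30:41;05

Each 10-minute DF block holds 10 × 60 × 30 − 9 × 2 = 17982 frames. 1781453 ÷ 17982 → 99 full blocks, remainder 1235.
Within the partial block the first minute is 1800 frames and each further minute 1798, so 0 further minute boundaries passed. Total skipped labels = 18 × 99 + 2 × 0 = 1782.
Non-drop label index = 1781453 + 1782 = 1783235; at 30 labels/s that is 16:30:41:05, i.e. DF 16:30:41;05.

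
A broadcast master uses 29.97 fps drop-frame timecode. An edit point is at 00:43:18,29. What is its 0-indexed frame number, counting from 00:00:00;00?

Complete 10-minute blocks: 4, each 17982 frames → 71928.
Remaining 3 whole minutes in the current block: 1800 + 2 × 1798 = 5396 frames.
Within the current minute: 18 × 30 + 29 − 2 = 567 (labels ;00/;01 skipped at this minute). Total = 71928 + 5396 + 567 = 77891.

77891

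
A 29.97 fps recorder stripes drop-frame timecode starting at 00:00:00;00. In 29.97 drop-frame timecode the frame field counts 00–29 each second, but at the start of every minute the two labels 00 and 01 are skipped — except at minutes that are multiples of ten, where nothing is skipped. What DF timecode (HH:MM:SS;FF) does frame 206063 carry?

01:54:35;19

Each 10-minute DF block holds 10 × 60 × 30 − 9 × 2 = 17982 frames. 206063 ÷ 17982 → 11 full blocks, remainder 8261.
Within the partial block the first minute is 1800 frames and each further minute 1798, so 4 further minute boundaries passed. Total skipped labels = 18 × 11 + 2 × 4 = 206.
Non-drop label index = 206063 + 206 = 206269; at 30 labels/s that is 01:54:35:19, i.e. DF 01:54:35;19.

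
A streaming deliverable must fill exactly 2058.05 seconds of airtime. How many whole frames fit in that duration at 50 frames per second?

102902 frames

Frames = 2058.05 × 50 = 205805/2 ≈ 102902.5000.
Complete frames: 102902.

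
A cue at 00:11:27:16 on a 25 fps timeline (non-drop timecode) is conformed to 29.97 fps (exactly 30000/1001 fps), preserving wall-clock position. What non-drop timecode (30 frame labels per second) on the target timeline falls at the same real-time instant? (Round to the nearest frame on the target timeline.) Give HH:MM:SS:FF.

00:11:26:29

Source frame index: (0×3600 + 11×60 + 27) × 25 + 16 = 17191.
Real time: 17191 / (25) = 17191/25 s.
Target frame: (17191/25) × (30000/1001) = 20629200/1001 ≈ 20608.591 → 20609.
At 30 labels/s: frame 20609 → 00:11:26:29.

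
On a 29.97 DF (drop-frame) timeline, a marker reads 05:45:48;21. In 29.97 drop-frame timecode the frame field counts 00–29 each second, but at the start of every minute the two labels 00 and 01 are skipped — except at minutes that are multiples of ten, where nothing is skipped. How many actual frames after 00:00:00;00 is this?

Complete 10-minute blocks: 34, each 17982 frames → 611388.
Remaining 5 whole minutes in the current block: 1800 + 4 × 1798 = 8992 frames.
Within the current minute: 48 × 30 + 21 − 2 = 1459 (labels ;00/;01 skipped at this minute). Total = 611388 + 8992 + 1459 = 621839.

621839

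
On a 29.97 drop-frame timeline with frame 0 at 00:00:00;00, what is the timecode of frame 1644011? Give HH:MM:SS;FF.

Ten DF minutes hold 17982 frames, so frame 1644011 lies in block 91 (frames 1636362–1654343) with 7649 frames into that block.
The block's first minute is 1800 frames and the rest 1798 each; 7649 frames reaches minute 4, so 91 × 18 + 4 × 2 = 1646 labels have been skipped so far.
Adding those back, label number 1644011 + 1646 = 1645657 at 30 labels/s is 54855 s + 7 f = 15 h 14 min 15 s frame 7, i.e. 15:14:15;07.

15:14:15;07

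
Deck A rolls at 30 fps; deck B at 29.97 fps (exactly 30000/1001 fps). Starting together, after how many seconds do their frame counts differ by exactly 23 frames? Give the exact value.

23023/30 seconds

The gap grows by |30000/1001 − 30| = 30/1001 frames per second.
Time for a 23-frame gap: 23 ÷ (30/1001) = 23023/30 s.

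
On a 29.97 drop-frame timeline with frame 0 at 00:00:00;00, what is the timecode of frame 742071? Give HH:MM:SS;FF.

06:52:40;13

Ten DF minutes hold 17982 frames, so frame 742071 lies in block 41 (frames 737262–755243) with 4809 frames into that block.
The block's first minute is 1800 frames and the rest 1798 each; 4809 frames reaches minute 2, so 41 × 18 + 2 × 2 = 742 labels have been skipped so far.
Adding those back, label number 742071 + 742 = 742813 at 30 labels/s is 24760 s + 13 f = 6 h 52 min 40 s frame 13, i.e. 06:52:40;13.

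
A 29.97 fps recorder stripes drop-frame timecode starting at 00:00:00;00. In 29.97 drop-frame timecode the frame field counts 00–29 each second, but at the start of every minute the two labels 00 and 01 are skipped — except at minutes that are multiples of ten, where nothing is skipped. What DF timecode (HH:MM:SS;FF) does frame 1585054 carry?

Each 10-minute DF block holds 10 × 60 × 30 − 9 × 2 = 17982 frames. 1585054 ÷ 17982 → 88 full blocks, remainder 2638.
Within the partial block the first minute is 1800 frames and each further minute 1798, so 1 further minute boundary passed. Total skipped labels = 18 × 88 + 2 × 1 = 1586.
Non-drop label index = 1585054 + 1586 = 1586640; at 30 labels/s that is 14:41:28:00, i.e. DF 14:41:28;00.

14:41:28;00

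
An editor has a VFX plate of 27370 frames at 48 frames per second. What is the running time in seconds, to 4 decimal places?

570.2083 seconds

Running time = 27370 × 1/48 = 13685/24 s ≈ 570.2083 s.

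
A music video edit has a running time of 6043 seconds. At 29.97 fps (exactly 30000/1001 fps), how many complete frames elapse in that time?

181108 frames

Frames = 6043 × 30000/1001 = 181290000/1001 ≈ 181108.8911.
Complete frames: 181108.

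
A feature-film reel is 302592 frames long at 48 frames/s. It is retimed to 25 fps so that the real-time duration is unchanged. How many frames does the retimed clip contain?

Target frames = source frames × (target rate / source rate) = 302592 × (25)/(48) = 302592 × 25/48 = 157600.

157600 frames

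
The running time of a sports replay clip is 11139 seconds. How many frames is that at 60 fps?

Frames = 11139 × 60 = 668340.

668340 frames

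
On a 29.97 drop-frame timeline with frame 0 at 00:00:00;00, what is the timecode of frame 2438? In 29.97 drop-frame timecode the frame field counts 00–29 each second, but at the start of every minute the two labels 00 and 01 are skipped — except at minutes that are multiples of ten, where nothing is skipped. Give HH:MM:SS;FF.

00:01:21;10

Ten DF minutes hold 17982 frames, so frame 2438 lies in block 0 (frames 0–17981) with 2438 frames into that block.
The block's first minute is 1800 frames and the rest 1798 each; 2438 frames reaches minute 1, so 0 × 18 + 1 × 2 = 2 labels have been skipped so far.
Adding those back, label number 2438 + 2 = 2440 at 30 labels/s is 81 s + 10 f = 0 h 1 min 21 s frame 10, i.e. 00:01:21;10.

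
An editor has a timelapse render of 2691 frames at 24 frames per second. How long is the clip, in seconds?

112.125 seconds

Running time = 2691 / (24) = 112.125 s.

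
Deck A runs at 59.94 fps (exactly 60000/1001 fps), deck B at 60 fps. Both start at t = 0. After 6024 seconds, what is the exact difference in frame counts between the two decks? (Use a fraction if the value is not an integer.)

361440/1001 frames

A emits 60000/1001 × 6024 = 361440000/1001 frames; B emits 60 × 6024 = 361440.
Difference = 361440/1001 frames (≈ 361.0789); B is ahead of A.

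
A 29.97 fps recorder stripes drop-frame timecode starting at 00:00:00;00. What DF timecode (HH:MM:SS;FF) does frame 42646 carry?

00:23:42;28

Each 10-minute DF block holds 10 × 60 × 30 − 9 × 2 = 17982 frames. 42646 ÷ 17982 → 2 full blocks, remainder 6682.
Within the partial block the first minute is 1800 frames and each further minute 1798, so 3 further minute boundaries passed. Total skipped labels = 18 × 2 + 2 × 3 = 42.
Non-drop label index = 42646 + 42 = 42688; at 30 labels/s that is 00:23:42:28, i.e. DF 00:23:42;28.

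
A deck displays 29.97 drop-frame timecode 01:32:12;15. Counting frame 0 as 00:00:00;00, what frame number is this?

Complete 10-minute blocks: 9, each 17982 frames → 161838.
Remaining 2 whole minutes in the current block: 1800 + 1 × 1798 = 3598 frames.
Within the current minute: 12 × 30 + 15 − 2 = 373 (labels ;00/;01 skipped at this minute). Total = 161838 + 3598 + 373 = 165809.

165809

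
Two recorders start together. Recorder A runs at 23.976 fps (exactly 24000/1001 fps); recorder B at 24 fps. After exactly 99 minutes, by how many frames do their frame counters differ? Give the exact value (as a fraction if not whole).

12960/91 frames

99 min = 5940 s.
A emits 24000/1001 × 5940 = 12960000/91 frames; B emits 24 × 5940 = 142560.
Difference = 12960/91 frames (≈ 142.4176); B is ahead of A.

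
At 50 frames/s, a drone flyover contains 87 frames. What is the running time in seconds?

Running time = 87 / (50) = 1.74 s.

1.74 seconds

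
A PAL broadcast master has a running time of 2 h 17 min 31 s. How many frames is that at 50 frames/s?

2 h 17 min 31 s = 8251 s.
Frames = 8251 × 50 = 412550.

412550 frames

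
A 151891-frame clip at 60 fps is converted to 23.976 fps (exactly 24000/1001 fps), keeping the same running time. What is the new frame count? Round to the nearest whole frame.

Frames at target rate = 151891 × (24000/1001) / (60) = 60756400/1001 ≈ 60695.704.
Nearest whole frame: 60696.

60696 frames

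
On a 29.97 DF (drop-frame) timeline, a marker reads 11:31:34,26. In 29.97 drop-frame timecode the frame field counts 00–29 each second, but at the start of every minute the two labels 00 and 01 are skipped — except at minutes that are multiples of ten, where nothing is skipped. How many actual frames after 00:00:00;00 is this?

1243602

As if non-drop at 30 labels/s: (11 × 3600 + 31 × 60 + 34) × 30 + 26 = 1244846.
Minute boundaries passed: 691; those not divisible by 10: 691 − 69 = 622; dropped labels = 2 × 622 = 1244.
Actual frame index = 1244846 − 1244 = 1243602.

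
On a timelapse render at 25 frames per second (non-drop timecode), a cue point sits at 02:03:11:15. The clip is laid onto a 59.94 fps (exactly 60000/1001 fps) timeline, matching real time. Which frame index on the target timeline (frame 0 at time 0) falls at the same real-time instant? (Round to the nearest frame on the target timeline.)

Source frame index: (2×3600 + 3×60 + 11) × 25 + 15 = 184790.
Real time: 184790 / (25) = 36958/5 s.
Target frame: (36958/5) × (60000/1001) = 443496000/1001 ≈ 443052.947 → 443053.

frame 443053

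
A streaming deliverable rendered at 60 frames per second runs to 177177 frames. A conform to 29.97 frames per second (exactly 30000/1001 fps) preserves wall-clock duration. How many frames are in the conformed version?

Target frames = source frames × (target rate / source rate) = 177177 × (30000/1001)/(60) = 177177 × 500/1001 = 88500.

88500 frames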